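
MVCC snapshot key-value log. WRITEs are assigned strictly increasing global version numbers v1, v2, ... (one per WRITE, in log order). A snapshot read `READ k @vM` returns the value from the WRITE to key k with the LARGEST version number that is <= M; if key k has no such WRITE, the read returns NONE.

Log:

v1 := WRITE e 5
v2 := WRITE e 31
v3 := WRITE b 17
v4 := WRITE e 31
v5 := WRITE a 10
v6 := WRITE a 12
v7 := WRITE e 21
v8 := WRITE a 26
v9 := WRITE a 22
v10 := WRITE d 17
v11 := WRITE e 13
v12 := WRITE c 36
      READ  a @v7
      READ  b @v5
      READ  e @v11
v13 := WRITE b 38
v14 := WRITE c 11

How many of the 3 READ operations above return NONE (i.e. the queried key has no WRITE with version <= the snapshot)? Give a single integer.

Answer: 0

Derivation:
v1: WRITE e=5  (e history now [(1, 5)])
v2: WRITE e=31  (e history now [(1, 5), (2, 31)])
v3: WRITE b=17  (b history now [(3, 17)])
v4: WRITE e=31  (e history now [(1, 5), (2, 31), (4, 31)])
v5: WRITE a=10  (a history now [(5, 10)])
v6: WRITE a=12  (a history now [(5, 10), (6, 12)])
v7: WRITE e=21  (e history now [(1, 5), (2, 31), (4, 31), (7, 21)])
v8: WRITE a=26  (a history now [(5, 10), (6, 12), (8, 26)])
v9: WRITE a=22  (a history now [(5, 10), (6, 12), (8, 26), (9, 22)])
v10: WRITE d=17  (d history now [(10, 17)])
v11: WRITE e=13  (e history now [(1, 5), (2, 31), (4, 31), (7, 21), (11, 13)])
v12: WRITE c=36  (c history now [(12, 36)])
READ a @v7: history=[(5, 10), (6, 12), (8, 26), (9, 22)] -> pick v6 -> 12
READ b @v5: history=[(3, 17)] -> pick v3 -> 17
READ e @v11: history=[(1, 5), (2, 31), (4, 31), (7, 21), (11, 13)] -> pick v11 -> 13
v13: WRITE b=38  (b history now [(3, 17), (13, 38)])
v14: WRITE c=11  (c history now [(12, 36), (14, 11)])
Read results in order: ['12', '17', '13']
NONE count = 0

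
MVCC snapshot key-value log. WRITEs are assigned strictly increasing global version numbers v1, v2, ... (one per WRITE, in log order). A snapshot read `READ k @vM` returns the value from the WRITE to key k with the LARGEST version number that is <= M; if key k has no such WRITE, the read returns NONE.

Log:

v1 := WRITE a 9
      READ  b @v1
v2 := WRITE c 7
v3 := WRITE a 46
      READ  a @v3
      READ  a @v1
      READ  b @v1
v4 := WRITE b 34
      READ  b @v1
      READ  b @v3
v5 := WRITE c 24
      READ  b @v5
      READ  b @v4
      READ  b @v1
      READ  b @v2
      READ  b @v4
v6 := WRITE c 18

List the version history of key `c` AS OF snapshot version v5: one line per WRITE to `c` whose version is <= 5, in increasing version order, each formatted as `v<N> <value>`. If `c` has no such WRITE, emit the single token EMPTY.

Answer: v2 7
v5 24

Derivation:
Scan writes for key=c with version <= 5:
  v1 WRITE a 9 -> skip
  v2 WRITE c 7 -> keep
  v3 WRITE a 46 -> skip
  v4 WRITE b 34 -> skip
  v5 WRITE c 24 -> keep
  v6 WRITE c 18 -> drop (> snap)
Collected: [(2, 7), (5, 24)]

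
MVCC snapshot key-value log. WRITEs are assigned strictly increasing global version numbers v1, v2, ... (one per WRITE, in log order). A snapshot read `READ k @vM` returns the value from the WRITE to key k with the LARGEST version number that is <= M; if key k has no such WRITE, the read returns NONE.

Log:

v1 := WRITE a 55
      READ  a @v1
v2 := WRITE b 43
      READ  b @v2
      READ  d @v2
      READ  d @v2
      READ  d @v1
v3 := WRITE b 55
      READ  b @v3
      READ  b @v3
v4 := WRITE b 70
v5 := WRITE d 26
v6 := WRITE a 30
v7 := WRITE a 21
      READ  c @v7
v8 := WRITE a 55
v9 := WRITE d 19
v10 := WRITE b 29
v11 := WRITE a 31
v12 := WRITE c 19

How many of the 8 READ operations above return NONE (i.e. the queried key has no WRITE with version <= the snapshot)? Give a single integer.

Answer: 4

Derivation:
v1: WRITE a=55  (a history now [(1, 55)])
READ a @v1: history=[(1, 55)] -> pick v1 -> 55
v2: WRITE b=43  (b history now [(2, 43)])
READ b @v2: history=[(2, 43)] -> pick v2 -> 43
READ d @v2: history=[] -> no version <= 2 -> NONE
READ d @v2: history=[] -> no version <= 2 -> NONE
READ d @v1: history=[] -> no version <= 1 -> NONE
v3: WRITE b=55  (b history now [(2, 43), (3, 55)])
READ b @v3: history=[(2, 43), (3, 55)] -> pick v3 -> 55
READ b @v3: history=[(2, 43), (3, 55)] -> pick v3 -> 55
v4: WRITE b=70  (b history now [(2, 43), (3, 55), (4, 70)])
v5: WRITE d=26  (d history now [(5, 26)])
v6: WRITE a=30  (a history now [(1, 55), (6, 30)])
v7: WRITE a=21  (a history now [(1, 55), (6, 30), (7, 21)])
READ c @v7: history=[] -> no version <= 7 -> NONE
v8: WRITE a=55  (a history now [(1, 55), (6, 30), (7, 21), (8, 55)])
v9: WRITE d=19  (d history now [(5, 26), (9, 19)])
v10: WRITE b=29  (b history now [(2, 43), (3, 55), (4, 70), (10, 29)])
v11: WRITE a=31  (a history now [(1, 55), (6, 30), (7, 21), (8, 55), (11, 31)])
v12: WRITE c=19  (c history now [(12, 19)])
Read results in order: ['55', '43', 'NONE', 'NONE', 'NONE', '55', '55', 'NONE']
NONE count = 4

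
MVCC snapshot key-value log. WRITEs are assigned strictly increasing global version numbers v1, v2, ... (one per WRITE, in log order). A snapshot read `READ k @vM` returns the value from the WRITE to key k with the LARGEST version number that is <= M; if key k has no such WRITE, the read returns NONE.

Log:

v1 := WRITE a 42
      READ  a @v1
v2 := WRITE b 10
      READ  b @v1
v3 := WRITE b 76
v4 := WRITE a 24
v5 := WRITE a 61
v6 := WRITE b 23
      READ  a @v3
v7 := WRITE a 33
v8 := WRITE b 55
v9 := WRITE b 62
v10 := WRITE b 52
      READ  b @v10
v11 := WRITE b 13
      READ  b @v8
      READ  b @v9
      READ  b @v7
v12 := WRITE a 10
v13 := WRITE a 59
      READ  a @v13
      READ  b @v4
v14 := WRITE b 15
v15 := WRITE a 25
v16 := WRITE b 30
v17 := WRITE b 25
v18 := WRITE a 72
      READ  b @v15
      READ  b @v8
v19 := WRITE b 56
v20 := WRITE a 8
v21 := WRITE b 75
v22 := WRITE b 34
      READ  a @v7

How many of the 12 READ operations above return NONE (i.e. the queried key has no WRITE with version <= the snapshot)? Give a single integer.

v1: WRITE a=42  (a history now [(1, 42)])
READ a @v1: history=[(1, 42)] -> pick v1 -> 42
v2: WRITE b=10  (b history now [(2, 10)])
READ b @v1: history=[(2, 10)] -> no version <= 1 -> NONE
v3: WRITE b=76  (b history now [(2, 10), (3, 76)])
v4: WRITE a=24  (a history now [(1, 42), (4, 24)])
v5: WRITE a=61  (a history now [(1, 42), (4, 24), (5, 61)])
v6: WRITE b=23  (b history now [(2, 10), (3, 76), (6, 23)])
READ a @v3: history=[(1, 42), (4, 24), (5, 61)] -> pick v1 -> 42
v7: WRITE a=33  (a history now [(1, 42), (4, 24), (5, 61), (7, 33)])
v8: WRITE b=55  (b history now [(2, 10), (3, 76), (6, 23), (8, 55)])
v9: WRITE b=62  (b history now [(2, 10), (3, 76), (6, 23), (8, 55), (9, 62)])
v10: WRITE b=52  (b history now [(2, 10), (3, 76), (6, 23), (8, 55), (9, 62), (10, 52)])
READ b @v10: history=[(2, 10), (3, 76), (6, 23), (8, 55), (9, 62), (10, 52)] -> pick v10 -> 52
v11: WRITE b=13  (b history now [(2, 10), (3, 76), (6, 23), (8, 55), (9, 62), (10, 52), (11, 13)])
READ b @v8: history=[(2, 10), (3, 76), (6, 23), (8, 55), (9, 62), (10, 52), (11, 13)] -> pick v8 -> 55
READ b @v9: history=[(2, 10), (3, 76), (6, 23), (8, 55), (9, 62), (10, 52), (11, 13)] -> pick v9 -> 62
READ b @v7: history=[(2, 10), (3, 76), (6, 23), (8, 55), (9, 62), (10, 52), (11, 13)] -> pick v6 -> 23
v12: WRITE a=10  (a history now [(1, 42), (4, 24), (5, 61), (7, 33), (12, 10)])
v13: WRITE a=59  (a history now [(1, 42), (4, 24), (5, 61), (7, 33), (12, 10), (13, 59)])
READ a @v13: history=[(1, 42), (4, 24), (5, 61), (7, 33), (12, 10), (13, 59)] -> pick v13 -> 59
READ b @v4: history=[(2, 10), (3, 76), (6, 23), (8, 55), (9, 62), (10, 52), (11, 13)] -> pick v3 -> 76
v14: WRITE b=15  (b history now [(2, 10), (3, 76), (6, 23), (8, 55), (9, 62), (10, 52), (11, 13), (14, 15)])
v15: WRITE a=25  (a history now [(1, 42), (4, 24), (5, 61), (7, 33), (12, 10), (13, 59), (15, 25)])
v16: WRITE b=30  (b history now [(2, 10), (3, 76), (6, 23), (8, 55), (9, 62), (10, 52), (11, 13), (14, 15), (16, 30)])
v17: WRITE b=25  (b history now [(2, 10), (3, 76), (6, 23), (8, 55), (9, 62), (10, 52), (11, 13), (14, 15), (16, 30), (17, 25)])
v18: WRITE a=72  (a history now [(1, 42), (4, 24), (5, 61), (7, 33), (12, 10), (13, 59), (15, 25), (18, 72)])
READ b @v15: history=[(2, 10), (3, 76), (6, 23), (8, 55), (9, 62), (10, 52), (11, 13), (14, 15), (16, 30), (17, 25)] -> pick v14 -> 15
READ b @v8: history=[(2, 10), (3, 76), (6, 23), (8, 55), (9, 62), (10, 52), (11, 13), (14, 15), (16, 30), (17, 25)] -> pick v8 -> 55
v19: WRITE b=56  (b history now [(2, 10), (3, 76), (6, 23), (8, 55), (9, 62), (10, 52), (11, 13), (14, 15), (16, 30), (17, 25), (19, 56)])
v20: WRITE a=8  (a history now [(1, 42), (4, 24), (5, 61), (7, 33), (12, 10), (13, 59), (15, 25), (18, 72), (20, 8)])
v21: WRITE b=75  (b history now [(2, 10), (3, 76), (6, 23), (8, 55), (9, 62), (10, 52), (11, 13), (14, 15), (16, 30), (17, 25), (19, 56), (21, 75)])
v22: WRITE b=34  (b history now [(2, 10), (3, 76), (6, 23), (8, 55), (9, 62), (10, 52), (11, 13), (14, 15), (16, 30), (17, 25), (19, 56), (21, 75), (22, 34)])
READ a @v7: history=[(1, 42), (4, 24), (5, 61), (7, 33), (12, 10), (13, 59), (15, 25), (18, 72), (20, 8)] -> pick v7 -> 33
Read results in order: ['42', 'NONE', '42', '52', '55', '62', '23', '59', '76', '15', '55', '33']
NONE count = 1

Answer: 1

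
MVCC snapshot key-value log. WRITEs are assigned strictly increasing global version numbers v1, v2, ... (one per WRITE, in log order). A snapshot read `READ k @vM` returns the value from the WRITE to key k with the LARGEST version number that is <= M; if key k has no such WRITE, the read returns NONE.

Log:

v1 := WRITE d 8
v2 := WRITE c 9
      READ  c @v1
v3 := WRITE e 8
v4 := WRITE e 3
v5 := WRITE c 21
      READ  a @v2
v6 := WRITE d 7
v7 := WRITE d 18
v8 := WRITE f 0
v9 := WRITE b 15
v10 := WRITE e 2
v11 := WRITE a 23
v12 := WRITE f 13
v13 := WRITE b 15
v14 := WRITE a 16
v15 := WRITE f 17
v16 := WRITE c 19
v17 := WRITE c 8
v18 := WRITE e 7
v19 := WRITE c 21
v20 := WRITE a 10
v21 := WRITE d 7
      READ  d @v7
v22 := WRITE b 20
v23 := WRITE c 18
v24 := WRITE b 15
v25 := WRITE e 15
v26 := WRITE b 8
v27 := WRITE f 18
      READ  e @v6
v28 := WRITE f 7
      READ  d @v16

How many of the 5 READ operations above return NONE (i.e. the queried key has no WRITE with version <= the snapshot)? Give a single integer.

Answer: 2

Derivation:
v1: WRITE d=8  (d history now [(1, 8)])
v2: WRITE c=9  (c history now [(2, 9)])
READ c @v1: history=[(2, 9)] -> no version <= 1 -> NONE
v3: WRITE e=8  (e history now [(3, 8)])
v4: WRITE e=3  (e history now [(3, 8), (4, 3)])
v5: WRITE c=21  (c history now [(2, 9), (5, 21)])
READ a @v2: history=[] -> no version <= 2 -> NONE
v6: WRITE d=7  (d history now [(1, 8), (6, 7)])
v7: WRITE d=18  (d history now [(1, 8), (6, 7), (7, 18)])
v8: WRITE f=0  (f history now [(8, 0)])
v9: WRITE b=15  (b history now [(9, 15)])
v10: WRITE e=2  (e history now [(3, 8), (4, 3), (10, 2)])
v11: WRITE a=23  (a history now [(11, 23)])
v12: WRITE f=13  (f history now [(8, 0), (12, 13)])
v13: WRITE b=15  (b history now [(9, 15), (13, 15)])
v14: WRITE a=16  (a history now [(11, 23), (14, 16)])
v15: WRITE f=17  (f history now [(8, 0), (12, 13), (15, 17)])
v16: WRITE c=19  (c history now [(2, 9), (5, 21), (16, 19)])
v17: WRITE c=8  (c history now [(2, 9), (5, 21), (16, 19), (17, 8)])
v18: WRITE e=7  (e history now [(3, 8), (4, 3), (10, 2), (18, 7)])
v19: WRITE c=21  (c history now [(2, 9), (5, 21), (16, 19), (17, 8), (19, 21)])
v20: WRITE a=10  (a history now [(11, 23), (14, 16), (20, 10)])
v21: WRITE d=7  (d history now [(1, 8), (6, 7), (7, 18), (21, 7)])
READ d @v7: history=[(1, 8), (6, 7), (7, 18), (21, 7)] -> pick v7 -> 18
v22: WRITE b=20  (b history now [(9, 15), (13, 15), (22, 20)])
v23: WRITE c=18  (c history now [(2, 9), (5, 21), (16, 19), (17, 8), (19, 21), (23, 18)])
v24: WRITE b=15  (b history now [(9, 15), (13, 15), (22, 20), (24, 15)])
v25: WRITE e=15  (e history now [(3, 8), (4, 3), (10, 2), (18, 7), (25, 15)])
v26: WRITE b=8  (b history now [(9, 15), (13, 15), (22, 20), (24, 15), (26, 8)])
v27: WRITE f=18  (f history now [(8, 0), (12, 13), (15, 17), (27, 18)])
READ e @v6: history=[(3, 8), (4, 3), (10, 2), (18, 7), (25, 15)] -> pick v4 -> 3
v28: WRITE f=7  (f history now [(8, 0), (12, 13), (15, 17), (27, 18), (28, 7)])
READ d @v16: history=[(1, 8), (6, 7), (7, 18), (21, 7)] -> pick v7 -> 18
Read results in order: ['NONE', 'NONE', '18', '3', '18']
NONE count = 2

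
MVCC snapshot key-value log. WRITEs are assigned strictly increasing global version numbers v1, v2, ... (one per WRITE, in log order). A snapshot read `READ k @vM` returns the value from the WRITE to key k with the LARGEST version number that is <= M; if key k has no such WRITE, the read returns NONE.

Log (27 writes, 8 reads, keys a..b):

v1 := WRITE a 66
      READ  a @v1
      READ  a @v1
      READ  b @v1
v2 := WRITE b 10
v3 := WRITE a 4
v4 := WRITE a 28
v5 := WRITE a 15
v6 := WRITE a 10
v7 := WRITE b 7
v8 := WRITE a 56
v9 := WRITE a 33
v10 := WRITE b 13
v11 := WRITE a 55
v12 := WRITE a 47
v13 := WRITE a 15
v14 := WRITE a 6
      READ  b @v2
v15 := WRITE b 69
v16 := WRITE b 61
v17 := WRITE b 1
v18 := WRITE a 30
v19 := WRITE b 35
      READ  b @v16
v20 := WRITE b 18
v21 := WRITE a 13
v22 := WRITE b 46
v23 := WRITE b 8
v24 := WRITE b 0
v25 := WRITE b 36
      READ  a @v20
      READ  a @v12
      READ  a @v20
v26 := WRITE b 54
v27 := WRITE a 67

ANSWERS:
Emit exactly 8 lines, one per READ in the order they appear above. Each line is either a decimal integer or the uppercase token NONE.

v1: WRITE a=66  (a history now [(1, 66)])
READ a @v1: history=[(1, 66)] -> pick v1 -> 66
READ a @v1: history=[(1, 66)] -> pick v1 -> 66
READ b @v1: history=[] -> no version <= 1 -> NONE
v2: WRITE b=10  (b history now [(2, 10)])
v3: WRITE a=4  (a history now [(1, 66), (3, 4)])
v4: WRITE a=28  (a history now [(1, 66), (3, 4), (4, 28)])
v5: WRITE a=15  (a history now [(1, 66), (3, 4), (4, 28), (5, 15)])
v6: WRITE a=10  (a history now [(1, 66), (3, 4), (4, 28), (5, 15), (6, 10)])
v7: WRITE b=7  (b history now [(2, 10), (7, 7)])
v8: WRITE a=56  (a history now [(1, 66), (3, 4), (4, 28), (5, 15), (6, 10), (8, 56)])
v9: WRITE a=33  (a history now [(1, 66), (3, 4), (4, 28), (5, 15), (6, 10), (8, 56), (9, 33)])
v10: WRITE b=13  (b history now [(2, 10), (7, 7), (10, 13)])
v11: WRITE a=55  (a history now [(1, 66), (3, 4), (4, 28), (5, 15), (6, 10), (8, 56), (9, 33), (11, 55)])
v12: WRITE a=47  (a history now [(1, 66), (3, 4), (4, 28), (5, 15), (6, 10), (8, 56), (9, 33), (11, 55), (12, 47)])
v13: WRITE a=15  (a history now [(1, 66), (3, 4), (4, 28), (5, 15), (6, 10), (8, 56), (9, 33), (11, 55), (12, 47), (13, 15)])
v14: WRITE a=6  (a history now [(1, 66), (3, 4), (4, 28), (5, 15), (6, 10), (8, 56), (9, 33), (11, 55), (12, 47), (13, 15), (14, 6)])
READ b @v2: history=[(2, 10), (7, 7), (10, 13)] -> pick v2 -> 10
v15: WRITE b=69  (b history now [(2, 10), (7, 7), (10, 13), (15, 69)])
v16: WRITE b=61  (b history now [(2, 10), (7, 7), (10, 13), (15, 69), (16, 61)])
v17: WRITE b=1  (b history now [(2, 10), (7, 7), (10, 13), (15, 69), (16, 61), (17, 1)])
v18: WRITE a=30  (a history now [(1, 66), (3, 4), (4, 28), (5, 15), (6, 10), (8, 56), (9, 33), (11, 55), (12, 47), (13, 15), (14, 6), (18, 30)])
v19: WRITE b=35  (b history now [(2, 10), (7, 7), (10, 13), (15, 69), (16, 61), (17, 1), (19, 35)])
READ b @v16: history=[(2, 10), (7, 7), (10, 13), (15, 69), (16, 61), (17, 1), (19, 35)] -> pick v16 -> 61
v20: WRITE b=18  (b history now [(2, 10), (7, 7), (10, 13), (15, 69), (16, 61), (17, 1), (19, 35), (20, 18)])
v21: WRITE a=13  (a history now [(1, 66), (3, 4), (4, 28), (5, 15), (6, 10), (8, 56), (9, 33), (11, 55), (12, 47), (13, 15), (14, 6), (18, 30), (21, 13)])
v22: WRITE b=46  (b history now [(2, 10), (7, 7), (10, 13), (15, 69), (16, 61), (17, 1), (19, 35), (20, 18), (22, 46)])
v23: WRITE b=8  (b history now [(2, 10), (7, 7), (10, 13), (15, 69), (16, 61), (17, 1), (19, 35), (20, 18), (22, 46), (23, 8)])
v24: WRITE b=0  (b history now [(2, 10), (7, 7), (10, 13), (15, 69), (16, 61), (17, 1), (19, 35), (20, 18), (22, 46), (23, 8), (24, 0)])
v25: WRITE b=36  (b history now [(2, 10), (7, 7), (10, 13), (15, 69), (16, 61), (17, 1), (19, 35), (20, 18), (22, 46), (23, 8), (24, 0), (25, 36)])
READ a @v20: history=[(1, 66), (3, 4), (4, 28), (5, 15), (6, 10), (8, 56), (9, 33), (11, 55), (12, 47), (13, 15), (14, 6), (18, 30), (21, 13)] -> pick v18 -> 30
READ a @v12: history=[(1, 66), (3, 4), (4, 28), (5, 15), (6, 10), (8, 56), (9, 33), (11, 55), (12, 47), (13, 15), (14, 6), (18, 30), (21, 13)] -> pick v12 -> 47
READ a @v20: history=[(1, 66), (3, 4), (4, 28), (5, 15), (6, 10), (8, 56), (9, 33), (11, 55), (12, 47), (13, 15), (14, 6), (18, 30), (21, 13)] -> pick v18 -> 30
v26: WRITE b=54  (b history now [(2, 10), (7, 7), (10, 13), (15, 69), (16, 61), (17, 1), (19, 35), (20, 18), (22, 46), (23, 8), (24, 0), (25, 36), (26, 54)])
v27: WRITE a=67  (a history now [(1, 66), (3, 4), (4, 28), (5, 15), (6, 10), (8, 56), (9, 33), (11, 55), (12, 47), (13, 15), (14, 6), (18, 30), (21, 13), (27, 67)])

Answer: 66
66
NONE
10
61
30
47
30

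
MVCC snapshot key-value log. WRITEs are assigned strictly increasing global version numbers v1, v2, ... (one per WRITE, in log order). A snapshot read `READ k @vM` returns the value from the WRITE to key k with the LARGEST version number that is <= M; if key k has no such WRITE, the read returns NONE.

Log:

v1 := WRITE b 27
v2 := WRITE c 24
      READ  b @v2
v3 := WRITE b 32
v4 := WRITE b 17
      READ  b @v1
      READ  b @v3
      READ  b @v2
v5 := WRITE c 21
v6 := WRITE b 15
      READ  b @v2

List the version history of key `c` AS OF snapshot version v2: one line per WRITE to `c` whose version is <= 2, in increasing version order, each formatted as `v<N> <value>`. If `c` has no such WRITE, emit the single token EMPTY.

Scan writes for key=c with version <= 2:
  v1 WRITE b 27 -> skip
  v2 WRITE c 24 -> keep
  v3 WRITE b 32 -> skip
  v4 WRITE b 17 -> skip
  v5 WRITE c 21 -> drop (> snap)
  v6 WRITE b 15 -> skip
Collected: [(2, 24)]

Answer: v2 24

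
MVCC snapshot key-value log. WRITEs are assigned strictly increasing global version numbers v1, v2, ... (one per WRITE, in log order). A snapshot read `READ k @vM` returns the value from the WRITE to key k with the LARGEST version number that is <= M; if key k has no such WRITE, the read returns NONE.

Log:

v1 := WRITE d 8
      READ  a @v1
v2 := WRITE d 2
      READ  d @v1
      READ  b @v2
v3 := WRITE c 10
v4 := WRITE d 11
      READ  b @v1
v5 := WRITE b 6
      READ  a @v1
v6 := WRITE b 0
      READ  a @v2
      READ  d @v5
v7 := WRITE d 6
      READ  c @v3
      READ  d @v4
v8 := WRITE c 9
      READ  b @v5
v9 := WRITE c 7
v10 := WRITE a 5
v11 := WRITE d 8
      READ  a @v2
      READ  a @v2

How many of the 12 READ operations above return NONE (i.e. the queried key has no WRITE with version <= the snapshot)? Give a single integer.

Answer: 7

Derivation:
v1: WRITE d=8  (d history now [(1, 8)])
READ a @v1: history=[] -> no version <= 1 -> NONE
v2: WRITE d=2  (d history now [(1, 8), (2, 2)])
READ d @v1: history=[(1, 8), (2, 2)] -> pick v1 -> 8
READ b @v2: history=[] -> no version <= 2 -> NONE
v3: WRITE c=10  (c history now [(3, 10)])
v4: WRITE d=11  (d history now [(1, 8), (2, 2), (4, 11)])
READ b @v1: history=[] -> no version <= 1 -> NONE
v5: WRITE b=6  (b history now [(5, 6)])
READ a @v1: history=[] -> no version <= 1 -> NONE
v6: WRITE b=0  (b history now [(5, 6), (6, 0)])
READ a @v2: history=[] -> no version <= 2 -> NONE
READ d @v5: history=[(1, 8), (2, 2), (4, 11)] -> pick v4 -> 11
v7: WRITE d=6  (d history now [(1, 8), (2, 2), (4, 11), (7, 6)])
READ c @v3: history=[(3, 10)] -> pick v3 -> 10
READ d @v4: history=[(1, 8), (2, 2), (4, 11), (7, 6)] -> pick v4 -> 11
v8: WRITE c=9  (c history now [(3, 10), (8, 9)])
READ b @v5: history=[(5, 6), (6, 0)] -> pick v5 -> 6
v9: WRITE c=7  (c history now [(3, 10), (8, 9), (9, 7)])
v10: WRITE a=5  (a history now [(10, 5)])
v11: WRITE d=8  (d history now [(1, 8), (2, 2), (4, 11), (7, 6), (11, 8)])
READ a @v2: history=[(10, 5)] -> no version <= 2 -> NONE
READ a @v2: history=[(10, 5)] -> no version <= 2 -> NONE
Read results in order: ['NONE', '8', 'NONE', 'NONE', 'NONE', 'NONE', '11', '10', '11', '6', 'NONE', 'NONE']
NONE count = 7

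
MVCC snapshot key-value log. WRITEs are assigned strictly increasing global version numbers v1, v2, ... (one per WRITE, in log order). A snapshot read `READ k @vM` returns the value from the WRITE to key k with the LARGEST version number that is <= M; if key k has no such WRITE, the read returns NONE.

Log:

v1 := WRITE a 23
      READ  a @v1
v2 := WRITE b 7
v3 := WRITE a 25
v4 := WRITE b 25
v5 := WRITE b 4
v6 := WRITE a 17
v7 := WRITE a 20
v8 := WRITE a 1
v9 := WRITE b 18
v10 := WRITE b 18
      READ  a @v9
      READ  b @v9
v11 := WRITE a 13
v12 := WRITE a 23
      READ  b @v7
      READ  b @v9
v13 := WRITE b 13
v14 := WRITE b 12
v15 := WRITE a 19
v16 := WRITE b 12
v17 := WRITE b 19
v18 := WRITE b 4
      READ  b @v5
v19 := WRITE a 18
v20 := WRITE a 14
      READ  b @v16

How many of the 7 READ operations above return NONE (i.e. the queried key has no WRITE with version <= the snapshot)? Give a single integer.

v1: WRITE a=23  (a history now [(1, 23)])
READ a @v1: history=[(1, 23)] -> pick v1 -> 23
v2: WRITE b=7  (b history now [(2, 7)])
v3: WRITE a=25  (a history now [(1, 23), (3, 25)])
v4: WRITE b=25  (b history now [(2, 7), (4, 25)])
v5: WRITE b=4  (b history now [(2, 7), (4, 25), (5, 4)])
v6: WRITE a=17  (a history now [(1, 23), (3, 25), (6, 17)])
v7: WRITE a=20  (a history now [(1, 23), (3, 25), (6, 17), (7, 20)])
v8: WRITE a=1  (a history now [(1, 23), (3, 25), (6, 17), (7, 20), (8, 1)])
v9: WRITE b=18  (b history now [(2, 7), (4, 25), (5, 4), (9, 18)])
v10: WRITE b=18  (b history now [(2, 7), (4, 25), (5, 4), (9, 18), (10, 18)])
READ a @v9: history=[(1, 23), (3, 25), (6, 17), (7, 20), (8, 1)] -> pick v8 -> 1
READ b @v9: history=[(2, 7), (4, 25), (5, 4), (9, 18), (10, 18)] -> pick v9 -> 18
v11: WRITE a=13  (a history now [(1, 23), (3, 25), (6, 17), (7, 20), (8, 1), (11, 13)])
v12: WRITE a=23  (a history now [(1, 23), (3, 25), (6, 17), (7, 20), (8, 1), (11, 13), (12, 23)])
READ b @v7: history=[(2, 7), (4, 25), (5, 4), (9, 18), (10, 18)] -> pick v5 -> 4
READ b @v9: history=[(2, 7), (4, 25), (5, 4), (9, 18), (10, 18)] -> pick v9 -> 18
v13: WRITE b=13  (b history now [(2, 7), (4, 25), (5, 4), (9, 18), (10, 18), (13, 13)])
v14: WRITE b=12  (b history now [(2, 7), (4, 25), (5, 4), (9, 18), (10, 18), (13, 13), (14, 12)])
v15: WRITE a=19  (a history now [(1, 23), (3, 25), (6, 17), (7, 20), (8, 1), (11, 13), (12, 23), (15, 19)])
v16: WRITE b=12  (b history now [(2, 7), (4, 25), (5, 4), (9, 18), (10, 18), (13, 13), (14, 12), (16, 12)])
v17: WRITE b=19  (b history now [(2, 7), (4, 25), (5, 4), (9, 18), (10, 18), (13, 13), (14, 12), (16, 12), (17, 19)])
v18: WRITE b=4  (b history now [(2, 7), (4, 25), (5, 4), (9, 18), (10, 18), (13, 13), (14, 12), (16, 12), (17, 19), (18, 4)])
READ b @v5: history=[(2, 7), (4, 25), (5, 4), (9, 18), (10, 18), (13, 13), (14, 12), (16, 12), (17, 19), (18, 4)] -> pick v5 -> 4
v19: WRITE a=18  (a history now [(1, 23), (3, 25), (6, 17), (7, 20), (8, 1), (11, 13), (12, 23), (15, 19), (19, 18)])
v20: WRITE a=14  (a history now [(1, 23), (3, 25), (6, 17), (7, 20), (8, 1), (11, 13), (12, 23), (15, 19), (19, 18), (20, 14)])
READ b @v16: history=[(2, 7), (4, 25), (5, 4), (9, 18), (10, 18), (13, 13), (14, 12), (16, 12), (17, 19), (18, 4)] -> pick v16 -> 12
Read results in order: ['23', '1', '18', '4', '18', '4', '12']
NONE count = 0

Answer: 0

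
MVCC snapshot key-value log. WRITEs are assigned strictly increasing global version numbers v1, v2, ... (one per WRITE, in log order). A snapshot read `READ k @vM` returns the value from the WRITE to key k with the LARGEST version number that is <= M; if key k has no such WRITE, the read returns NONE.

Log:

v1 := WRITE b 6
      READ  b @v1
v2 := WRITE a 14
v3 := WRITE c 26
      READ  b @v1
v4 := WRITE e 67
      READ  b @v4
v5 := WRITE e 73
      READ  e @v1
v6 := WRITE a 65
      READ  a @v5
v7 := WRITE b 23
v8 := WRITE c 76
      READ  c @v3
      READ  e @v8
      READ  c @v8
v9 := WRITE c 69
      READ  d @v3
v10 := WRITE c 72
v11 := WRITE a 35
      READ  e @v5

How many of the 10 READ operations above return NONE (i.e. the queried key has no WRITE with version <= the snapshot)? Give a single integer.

Answer: 2

Derivation:
v1: WRITE b=6  (b history now [(1, 6)])
READ b @v1: history=[(1, 6)] -> pick v1 -> 6
v2: WRITE a=14  (a history now [(2, 14)])
v3: WRITE c=26  (c history now [(3, 26)])
READ b @v1: history=[(1, 6)] -> pick v1 -> 6
v4: WRITE e=67  (e history now [(4, 67)])
READ b @v4: history=[(1, 6)] -> pick v1 -> 6
v5: WRITE e=73  (e history now [(4, 67), (5, 73)])
READ e @v1: history=[(4, 67), (5, 73)] -> no version <= 1 -> NONE
v6: WRITE a=65  (a history now [(2, 14), (6, 65)])
READ a @v5: history=[(2, 14), (6, 65)] -> pick v2 -> 14
v7: WRITE b=23  (b history now [(1, 6), (7, 23)])
v8: WRITE c=76  (c history now [(3, 26), (8, 76)])
READ c @v3: history=[(3, 26), (8, 76)] -> pick v3 -> 26
READ e @v8: history=[(4, 67), (5, 73)] -> pick v5 -> 73
READ c @v8: history=[(3, 26), (8, 76)] -> pick v8 -> 76
v9: WRITE c=69  (c history now [(3, 26), (8, 76), (9, 69)])
READ d @v3: history=[] -> no version <= 3 -> NONE
v10: WRITE c=72  (c history now [(3, 26), (8, 76), (9, 69), (10, 72)])
v11: WRITE a=35  (a history now [(2, 14), (6, 65), (11, 35)])
READ e @v5: history=[(4, 67), (5, 73)] -> pick v5 -> 73
Read results in order: ['6', '6', '6', 'NONE', '14', '26', '73', '76', 'NONE', '73']
NONE count = 2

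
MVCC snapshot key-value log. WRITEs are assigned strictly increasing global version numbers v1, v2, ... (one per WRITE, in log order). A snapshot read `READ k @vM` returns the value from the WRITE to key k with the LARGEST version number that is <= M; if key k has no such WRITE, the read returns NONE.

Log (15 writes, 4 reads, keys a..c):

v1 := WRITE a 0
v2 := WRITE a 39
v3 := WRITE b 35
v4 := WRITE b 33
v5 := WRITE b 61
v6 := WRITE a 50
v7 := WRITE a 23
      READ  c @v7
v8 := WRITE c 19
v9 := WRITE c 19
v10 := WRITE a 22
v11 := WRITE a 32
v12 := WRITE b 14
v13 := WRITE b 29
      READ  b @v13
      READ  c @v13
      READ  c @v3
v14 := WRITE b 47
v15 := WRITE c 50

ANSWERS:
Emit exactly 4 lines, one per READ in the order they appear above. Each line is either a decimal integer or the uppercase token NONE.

v1: WRITE a=0  (a history now [(1, 0)])
v2: WRITE a=39  (a history now [(1, 0), (2, 39)])
v3: WRITE b=35  (b history now [(3, 35)])
v4: WRITE b=33  (b history now [(3, 35), (4, 33)])
v5: WRITE b=61  (b history now [(3, 35), (4, 33), (5, 61)])
v6: WRITE a=50  (a history now [(1, 0), (2, 39), (6, 50)])
v7: WRITE a=23  (a history now [(1, 0), (2, 39), (6, 50), (7, 23)])
READ c @v7: history=[] -> no version <= 7 -> NONE
v8: WRITE c=19  (c history now [(8, 19)])
v9: WRITE c=19  (c history now [(8, 19), (9, 19)])
v10: WRITE a=22  (a history now [(1, 0), (2, 39), (6, 50), (7, 23), (10, 22)])
v11: WRITE a=32  (a history now [(1, 0), (2, 39), (6, 50), (7, 23), (10, 22), (11, 32)])
v12: WRITE b=14  (b history now [(3, 35), (4, 33), (5, 61), (12, 14)])
v13: WRITE b=29  (b history now [(3, 35), (4, 33), (5, 61), (12, 14), (13, 29)])
READ b @v13: history=[(3, 35), (4, 33), (5, 61), (12, 14), (13, 29)] -> pick v13 -> 29
READ c @v13: history=[(8, 19), (9, 19)] -> pick v9 -> 19
READ c @v3: history=[(8, 19), (9, 19)] -> no version <= 3 -> NONE
v14: WRITE b=47  (b history now [(3, 35), (4, 33), (5, 61), (12, 14), (13, 29), (14, 47)])
v15: WRITE c=50  (c history now [(8, 19), (9, 19), (15, 50)])

Answer: NONE
29
19
NONE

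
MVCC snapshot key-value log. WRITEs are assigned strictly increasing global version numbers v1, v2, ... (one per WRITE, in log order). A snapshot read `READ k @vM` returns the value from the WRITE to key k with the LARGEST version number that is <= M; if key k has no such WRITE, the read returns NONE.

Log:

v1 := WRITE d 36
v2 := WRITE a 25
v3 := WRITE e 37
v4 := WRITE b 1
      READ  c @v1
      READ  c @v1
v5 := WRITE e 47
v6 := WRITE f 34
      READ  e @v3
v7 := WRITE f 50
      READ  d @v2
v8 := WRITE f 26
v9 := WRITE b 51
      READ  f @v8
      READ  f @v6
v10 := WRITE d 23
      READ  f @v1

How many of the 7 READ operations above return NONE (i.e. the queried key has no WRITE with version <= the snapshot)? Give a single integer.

Answer: 3

Derivation:
v1: WRITE d=36  (d history now [(1, 36)])
v2: WRITE a=25  (a history now [(2, 25)])
v3: WRITE e=37  (e history now [(3, 37)])
v4: WRITE b=1  (b history now [(4, 1)])
READ c @v1: history=[] -> no version <= 1 -> NONE
READ c @v1: history=[] -> no version <= 1 -> NONE
v5: WRITE e=47  (e history now [(3, 37), (5, 47)])
v6: WRITE f=34  (f history now [(6, 34)])
READ e @v3: history=[(3, 37), (5, 47)] -> pick v3 -> 37
v7: WRITE f=50  (f history now [(6, 34), (7, 50)])
READ d @v2: history=[(1, 36)] -> pick v1 -> 36
v8: WRITE f=26  (f history now [(6, 34), (7, 50), (8, 26)])
v9: WRITE b=51  (b history now [(4, 1), (9, 51)])
READ f @v8: history=[(6, 34), (7, 50), (8, 26)] -> pick v8 -> 26
READ f @v6: history=[(6, 34), (7, 50), (8, 26)] -> pick v6 -> 34
v10: WRITE d=23  (d history now [(1, 36), (10, 23)])
READ f @v1: history=[(6, 34), (7, 50), (8, 26)] -> no version <= 1 -> NONE
Read results in order: ['NONE', 'NONE', '37', '36', '26', '34', 'NONE']
NONE count = 3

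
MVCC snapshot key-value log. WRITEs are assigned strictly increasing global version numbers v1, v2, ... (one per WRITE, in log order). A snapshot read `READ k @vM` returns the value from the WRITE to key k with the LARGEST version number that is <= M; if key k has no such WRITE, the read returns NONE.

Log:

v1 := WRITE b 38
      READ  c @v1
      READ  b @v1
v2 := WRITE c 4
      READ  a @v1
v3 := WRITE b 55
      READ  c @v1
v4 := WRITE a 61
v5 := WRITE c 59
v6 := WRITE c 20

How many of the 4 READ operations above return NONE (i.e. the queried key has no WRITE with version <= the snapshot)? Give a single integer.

Answer: 3

Derivation:
v1: WRITE b=38  (b history now [(1, 38)])
READ c @v1: history=[] -> no version <= 1 -> NONE
READ b @v1: history=[(1, 38)] -> pick v1 -> 38
v2: WRITE c=4  (c history now [(2, 4)])
READ a @v1: history=[] -> no version <= 1 -> NONE
v3: WRITE b=55  (b history now [(1, 38), (3, 55)])
READ c @v1: history=[(2, 4)] -> no version <= 1 -> NONE
v4: WRITE a=61  (a history now [(4, 61)])
v5: WRITE c=59  (c history now [(2, 4), (5, 59)])
v6: WRITE c=20  (c history now [(2, 4), (5, 59), (6, 20)])
Read results in order: ['NONE', '38', 'NONE', 'NONE']
NONE count = 3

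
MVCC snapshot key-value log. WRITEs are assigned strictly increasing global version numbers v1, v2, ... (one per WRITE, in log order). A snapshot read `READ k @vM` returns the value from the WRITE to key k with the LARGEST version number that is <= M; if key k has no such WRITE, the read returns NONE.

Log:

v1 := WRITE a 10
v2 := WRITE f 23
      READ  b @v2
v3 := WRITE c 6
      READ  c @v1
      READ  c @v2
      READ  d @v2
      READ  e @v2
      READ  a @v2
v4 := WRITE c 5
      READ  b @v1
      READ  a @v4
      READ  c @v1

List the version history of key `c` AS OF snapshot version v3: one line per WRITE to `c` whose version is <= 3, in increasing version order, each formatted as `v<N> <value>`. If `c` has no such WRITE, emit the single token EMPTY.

Answer: v3 6

Derivation:
Scan writes for key=c with version <= 3:
  v1 WRITE a 10 -> skip
  v2 WRITE f 23 -> skip
  v3 WRITE c 6 -> keep
  v4 WRITE c 5 -> drop (> snap)
Collected: [(3, 6)]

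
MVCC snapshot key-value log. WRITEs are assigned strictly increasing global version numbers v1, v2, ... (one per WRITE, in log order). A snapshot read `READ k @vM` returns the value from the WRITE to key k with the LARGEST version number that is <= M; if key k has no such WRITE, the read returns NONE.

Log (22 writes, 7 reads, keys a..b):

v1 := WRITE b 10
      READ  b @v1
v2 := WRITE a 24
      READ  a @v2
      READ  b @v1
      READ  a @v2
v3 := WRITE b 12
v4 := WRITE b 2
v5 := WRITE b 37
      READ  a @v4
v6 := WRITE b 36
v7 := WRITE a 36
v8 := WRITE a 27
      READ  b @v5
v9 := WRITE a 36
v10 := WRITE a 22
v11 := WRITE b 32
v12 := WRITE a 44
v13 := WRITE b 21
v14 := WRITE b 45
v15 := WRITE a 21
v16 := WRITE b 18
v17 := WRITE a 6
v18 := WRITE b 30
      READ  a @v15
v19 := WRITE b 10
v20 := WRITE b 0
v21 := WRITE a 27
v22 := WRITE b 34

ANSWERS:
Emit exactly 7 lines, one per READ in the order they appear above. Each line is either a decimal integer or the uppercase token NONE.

v1: WRITE b=10  (b history now [(1, 10)])
READ b @v1: history=[(1, 10)] -> pick v1 -> 10
v2: WRITE a=24  (a history now [(2, 24)])
READ a @v2: history=[(2, 24)] -> pick v2 -> 24
READ b @v1: history=[(1, 10)] -> pick v1 -> 10
READ a @v2: history=[(2, 24)] -> pick v2 -> 24
v3: WRITE b=12  (b history now [(1, 10), (3, 12)])
v4: WRITE b=2  (b history now [(1, 10), (3, 12), (4, 2)])
v5: WRITE b=37  (b history now [(1, 10), (3, 12), (4, 2), (5, 37)])
READ a @v4: history=[(2, 24)] -> pick v2 -> 24
v6: WRITE b=36  (b history now [(1, 10), (3, 12), (4, 2), (5, 37), (6, 36)])
v7: WRITE a=36  (a history now [(2, 24), (7, 36)])
v8: WRITE a=27  (a history now [(2, 24), (7, 36), (8, 27)])
READ b @v5: history=[(1, 10), (3, 12), (4, 2), (5, 37), (6, 36)] -> pick v5 -> 37
v9: WRITE a=36  (a history now [(2, 24), (7, 36), (8, 27), (9, 36)])
v10: WRITE a=22  (a history now [(2, 24), (7, 36), (8, 27), (9, 36), (10, 22)])
v11: WRITE b=32  (b history now [(1, 10), (3, 12), (4, 2), (5, 37), (6, 36), (11, 32)])
v12: WRITE a=44  (a history now [(2, 24), (7, 36), (8, 27), (9, 36), (10, 22), (12, 44)])
v13: WRITE b=21  (b history now [(1, 10), (3, 12), (4, 2), (5, 37), (6, 36), (11, 32), (13, 21)])
v14: WRITE b=45  (b history now [(1, 10), (3, 12), (4, 2), (5, 37), (6, 36), (11, 32), (13, 21), (14, 45)])
v15: WRITE a=21  (a history now [(2, 24), (7, 36), (8, 27), (9, 36), (10, 22), (12, 44), (15, 21)])
v16: WRITE b=18  (b history now [(1, 10), (3, 12), (4, 2), (5, 37), (6, 36), (11, 32), (13, 21), (14, 45), (16, 18)])
v17: WRITE a=6  (a history now [(2, 24), (7, 36), (8, 27), (9, 36), (10, 22), (12, 44), (15, 21), (17, 6)])
v18: WRITE b=30  (b history now [(1, 10), (3, 12), (4, 2), (5, 37), (6, 36), (11, 32), (13, 21), (14, 45), (16, 18), (18, 30)])
READ a @v15: history=[(2, 24), (7, 36), (8, 27), (9, 36), (10, 22), (12, 44), (15, 21), (17, 6)] -> pick v15 -> 21
v19: WRITE b=10  (b history now [(1, 10), (3, 12), (4, 2), (5, 37), (6, 36), (11, 32), (13, 21), (14, 45), (16, 18), (18, 30), (19, 10)])
v20: WRITE b=0  (b history now [(1, 10), (3, 12), (4, 2), (5, 37), (6, 36), (11, 32), (13, 21), (14, 45), (16, 18), (18, 30), (19, 10), (20, 0)])
v21: WRITE a=27  (a history now [(2, 24), (7, 36), (8, 27), (9, 36), (10, 22), (12, 44), (15, 21), (17, 6), (21, 27)])
v22: WRITE b=34  (b history now [(1, 10), (3, 12), (4, 2), (5, 37), (6, 36), (11, 32), (13, 21), (14, 45), (16, 18), (18, 30), (19, 10), (20, 0), (22, 34)])

Answer: 10
24
10
24
24
37
21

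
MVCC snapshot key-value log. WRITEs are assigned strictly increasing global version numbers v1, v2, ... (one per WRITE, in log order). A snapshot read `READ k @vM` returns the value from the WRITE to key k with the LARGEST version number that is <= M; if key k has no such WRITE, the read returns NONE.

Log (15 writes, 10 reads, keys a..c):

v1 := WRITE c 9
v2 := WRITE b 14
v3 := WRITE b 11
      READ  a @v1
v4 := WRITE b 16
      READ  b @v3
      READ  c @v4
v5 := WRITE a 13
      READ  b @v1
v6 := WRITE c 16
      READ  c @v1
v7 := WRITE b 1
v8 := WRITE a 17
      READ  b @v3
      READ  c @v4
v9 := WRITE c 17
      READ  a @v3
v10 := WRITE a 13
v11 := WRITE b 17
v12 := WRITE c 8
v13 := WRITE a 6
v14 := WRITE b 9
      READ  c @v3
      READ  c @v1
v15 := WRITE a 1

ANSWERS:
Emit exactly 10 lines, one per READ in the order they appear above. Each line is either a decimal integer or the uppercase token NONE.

v1: WRITE c=9  (c history now [(1, 9)])
v2: WRITE b=14  (b history now [(2, 14)])
v3: WRITE b=11  (b history now [(2, 14), (3, 11)])
READ a @v1: history=[] -> no version <= 1 -> NONE
v4: WRITE b=16  (b history now [(2, 14), (3, 11), (4, 16)])
READ b @v3: history=[(2, 14), (3, 11), (4, 16)] -> pick v3 -> 11
READ c @v4: history=[(1, 9)] -> pick v1 -> 9
v5: WRITE a=13  (a history now [(5, 13)])
READ b @v1: history=[(2, 14), (3, 11), (4, 16)] -> no version <= 1 -> NONE
v6: WRITE c=16  (c history now [(1, 9), (6, 16)])
READ c @v1: history=[(1, 9), (6, 16)] -> pick v1 -> 9
v7: WRITE b=1  (b history now [(2, 14), (3, 11), (4, 16), (7, 1)])
v8: WRITE a=17  (a history now [(5, 13), (8, 17)])
READ b @v3: history=[(2, 14), (3, 11), (4, 16), (7, 1)] -> pick v3 -> 11
READ c @v4: history=[(1, 9), (6, 16)] -> pick v1 -> 9
v9: WRITE c=17  (c history now [(1, 9), (6, 16), (9, 17)])
READ a @v3: history=[(5, 13), (8, 17)] -> no version <= 3 -> NONE
v10: WRITE a=13  (a history now [(5, 13), (8, 17), (10, 13)])
v11: WRITE b=17  (b history now [(2, 14), (3, 11), (4, 16), (7, 1), (11, 17)])
v12: WRITE c=8  (c history now [(1, 9), (6, 16), (9, 17), (12, 8)])
v13: WRITE a=6  (a history now [(5, 13), (8, 17), (10, 13), (13, 6)])
v14: WRITE b=9  (b history now [(2, 14), (3, 11), (4, 16), (7, 1), (11, 17), (14, 9)])
READ c @v3: history=[(1, 9), (6, 16), (9, 17), (12, 8)] -> pick v1 -> 9
READ c @v1: history=[(1, 9), (6, 16), (9, 17), (12, 8)] -> pick v1 -> 9
v15: WRITE a=1  (a history now [(5, 13), (8, 17), (10, 13), (13, 6), (15, 1)])

Answer: NONE
11
9
NONE
9
11
9
NONE
9
9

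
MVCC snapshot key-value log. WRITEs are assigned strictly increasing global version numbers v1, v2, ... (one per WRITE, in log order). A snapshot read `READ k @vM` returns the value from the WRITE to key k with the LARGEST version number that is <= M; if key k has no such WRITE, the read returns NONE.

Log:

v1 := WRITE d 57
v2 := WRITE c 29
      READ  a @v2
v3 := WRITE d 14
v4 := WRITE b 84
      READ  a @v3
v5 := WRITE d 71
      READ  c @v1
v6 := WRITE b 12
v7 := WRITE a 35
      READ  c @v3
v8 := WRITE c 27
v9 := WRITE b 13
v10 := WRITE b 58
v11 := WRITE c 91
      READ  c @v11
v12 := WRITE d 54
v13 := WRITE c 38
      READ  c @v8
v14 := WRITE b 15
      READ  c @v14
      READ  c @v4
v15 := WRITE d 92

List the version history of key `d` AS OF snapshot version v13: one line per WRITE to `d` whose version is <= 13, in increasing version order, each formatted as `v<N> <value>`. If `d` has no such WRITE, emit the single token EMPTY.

Scan writes for key=d with version <= 13:
  v1 WRITE d 57 -> keep
  v2 WRITE c 29 -> skip
  v3 WRITE d 14 -> keep
  v4 WRITE b 84 -> skip
  v5 WRITE d 71 -> keep
  v6 WRITE b 12 -> skip
  v7 WRITE a 35 -> skip
  v8 WRITE c 27 -> skip
  v9 WRITE b 13 -> skip
  v10 WRITE b 58 -> skip
  v11 WRITE c 91 -> skip
  v12 WRITE d 54 -> keep
  v13 WRITE c 38 -> skip
  v14 WRITE b 15 -> skip
  v15 WRITE d 92 -> drop (> snap)
Collected: [(1, 57), (3, 14), (5, 71), (12, 54)]

Answer: v1 57
v3 14
v5 71
v12 54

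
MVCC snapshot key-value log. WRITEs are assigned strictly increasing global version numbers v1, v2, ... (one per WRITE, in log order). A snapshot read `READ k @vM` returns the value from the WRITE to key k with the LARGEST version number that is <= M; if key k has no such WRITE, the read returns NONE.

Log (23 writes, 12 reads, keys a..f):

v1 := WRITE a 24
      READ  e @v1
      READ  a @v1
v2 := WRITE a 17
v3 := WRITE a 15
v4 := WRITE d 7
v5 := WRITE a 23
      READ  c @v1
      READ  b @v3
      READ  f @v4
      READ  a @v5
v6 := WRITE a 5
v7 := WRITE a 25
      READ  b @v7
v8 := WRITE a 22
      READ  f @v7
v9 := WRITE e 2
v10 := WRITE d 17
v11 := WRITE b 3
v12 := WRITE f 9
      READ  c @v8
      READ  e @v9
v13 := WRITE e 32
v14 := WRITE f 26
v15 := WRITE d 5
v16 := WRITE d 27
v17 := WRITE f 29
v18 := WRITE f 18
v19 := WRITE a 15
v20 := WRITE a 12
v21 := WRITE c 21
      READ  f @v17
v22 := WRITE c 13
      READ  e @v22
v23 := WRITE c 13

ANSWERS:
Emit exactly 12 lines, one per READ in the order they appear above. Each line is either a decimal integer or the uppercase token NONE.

v1: WRITE a=24  (a history now [(1, 24)])
READ e @v1: history=[] -> no version <= 1 -> NONE
READ a @v1: history=[(1, 24)] -> pick v1 -> 24
v2: WRITE a=17  (a history now [(1, 24), (2, 17)])
v3: WRITE a=15  (a history now [(1, 24), (2, 17), (3, 15)])
v4: WRITE d=7  (d history now [(4, 7)])
v5: WRITE a=23  (a history now [(1, 24), (2, 17), (3, 15), (5, 23)])
READ c @v1: history=[] -> no version <= 1 -> NONE
READ b @v3: history=[] -> no version <= 3 -> NONE
READ f @v4: history=[] -> no version <= 4 -> NONE
READ a @v5: history=[(1, 24), (2, 17), (3, 15), (5, 23)] -> pick v5 -> 23
v6: WRITE a=5  (a history now [(1, 24), (2, 17), (3, 15), (5, 23), (6, 5)])
v7: WRITE a=25  (a history now [(1, 24), (2, 17), (3, 15), (5, 23), (6, 5), (7, 25)])
READ b @v7: history=[] -> no version <= 7 -> NONE
v8: WRITE a=22  (a history now [(1, 24), (2, 17), (3, 15), (5, 23), (6, 5), (7, 25), (8, 22)])
READ f @v7: history=[] -> no version <= 7 -> NONE
v9: WRITE e=2  (e history now [(9, 2)])
v10: WRITE d=17  (d history now [(4, 7), (10, 17)])
v11: WRITE b=3  (b history now [(11, 3)])
v12: WRITE f=9  (f history now [(12, 9)])
READ c @v8: history=[] -> no version <= 8 -> NONE
READ e @v9: history=[(9, 2)] -> pick v9 -> 2
v13: WRITE e=32  (e history now [(9, 2), (13, 32)])
v14: WRITE f=26  (f history now [(12, 9), (14, 26)])
v15: WRITE d=5  (d history now [(4, 7), (10, 17), (15, 5)])
v16: WRITE d=27  (d history now [(4, 7), (10, 17), (15, 5), (16, 27)])
v17: WRITE f=29  (f history now [(12, 9), (14, 26), (17, 29)])
v18: WRITE f=18  (f history now [(12, 9), (14, 26), (17, 29), (18, 18)])
v19: WRITE a=15  (a history now [(1, 24), (2, 17), (3, 15), (5, 23), (6, 5), (7, 25), (8, 22), (19, 15)])
v20: WRITE a=12  (a history now [(1, 24), (2, 17), (3, 15), (5, 23), (6, 5), (7, 25), (8, 22), (19, 15), (20, 12)])
v21: WRITE c=21  (c history now [(21, 21)])
READ f @v17: history=[(12, 9), (14, 26), (17, 29), (18, 18)] -> pick v17 -> 29
v22: WRITE c=13  (c history now [(21, 21), (22, 13)])
READ e @v22: history=[(9, 2), (13, 32)] -> pick v13 -> 32
v23: WRITE c=13  (c history now [(21, 21), (22, 13), (23, 13)])

Answer: NONE
24
NONE
NONE
NONE
23
NONE
NONE
NONE
2
29
32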